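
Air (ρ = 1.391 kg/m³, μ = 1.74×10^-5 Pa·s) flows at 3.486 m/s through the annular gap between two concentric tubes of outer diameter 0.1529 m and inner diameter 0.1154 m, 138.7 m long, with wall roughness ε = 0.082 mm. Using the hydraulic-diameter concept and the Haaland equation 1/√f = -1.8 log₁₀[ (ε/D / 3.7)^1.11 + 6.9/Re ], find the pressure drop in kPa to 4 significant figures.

ΔP ≈ 1.047 kPa

Hydraulic diameter D_h = 4A/P = D_o - D_i = 0.1529 - 0.1154 = 0.0375 m.
Re = ρVD_h/μ = 1.391·3.486·0.0375/1.74e-05 = 1.045e+04.
ε/D_h = 8.2e-05/0.0375 = 0.00219; Haaland gives 1/√f = -1.8 log₁₀[0.000261+0.00066] = 5.464, so f = 0.03349.
ΔP = f(L/D_h)(ρV²/2) = 0.03349·138.7/0.0375·8.452 = 1047 Pa.
ΔP = 1.047 kPa.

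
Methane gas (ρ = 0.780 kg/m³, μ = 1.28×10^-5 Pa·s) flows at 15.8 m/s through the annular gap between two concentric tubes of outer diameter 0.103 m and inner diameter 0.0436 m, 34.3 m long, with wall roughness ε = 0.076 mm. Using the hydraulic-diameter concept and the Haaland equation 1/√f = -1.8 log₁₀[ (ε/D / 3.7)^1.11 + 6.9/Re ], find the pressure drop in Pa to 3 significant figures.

ΔP ≈ 1360 Pa

Hydraulic diameter D_h = 4A/P = D_o - D_i = 0.103 - 0.0436 = 0.0594 m.
Re = ρVD_h/μ = 0.78·15.8·0.0594/1.28e-05 = 5.719e+04.
ε/D_h = 7.6e-05/0.0594 = 0.00128; Haaland gives 1/√f = -1.8 log₁₀[0.000144+0.000121] = 6.439, so f = 0.02412.
ΔP = f(L/D_h)(ρV²/2) = 0.02412·34.3/0.0594·97.36 = 1356 Pa.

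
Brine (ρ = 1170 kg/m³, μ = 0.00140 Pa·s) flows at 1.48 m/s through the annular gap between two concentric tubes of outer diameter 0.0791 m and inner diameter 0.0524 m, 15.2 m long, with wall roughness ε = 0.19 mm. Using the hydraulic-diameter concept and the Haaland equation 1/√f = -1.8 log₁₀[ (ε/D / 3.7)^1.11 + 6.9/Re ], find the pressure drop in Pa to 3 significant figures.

Hydraulic diameter D_h = 4A/P = D_o - D_i = 0.0791 - 0.0524 = 0.0267 m.
Re = ρVD_h/μ = 1170·1.48·0.0267/0.0014 = 3.302e+04.
ε/D_h = 0.00019/0.0267 = 0.00712; Haaland gives 1/√f = -1.8 log₁₀[0.000967+0.000209] = 5.274, so f = 0.03596.
ΔP = f(L/D_h)(ρV²/2) = 0.03596·15.2/0.0267·1281 = 2.623e+04 Pa.

ΔP ≈ 26200 Pa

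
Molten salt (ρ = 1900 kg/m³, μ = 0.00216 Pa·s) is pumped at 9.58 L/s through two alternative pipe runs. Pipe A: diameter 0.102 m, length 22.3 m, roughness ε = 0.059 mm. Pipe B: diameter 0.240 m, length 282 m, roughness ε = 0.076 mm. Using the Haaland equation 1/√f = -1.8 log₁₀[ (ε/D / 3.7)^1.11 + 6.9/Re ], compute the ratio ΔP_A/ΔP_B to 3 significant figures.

Pipe A: V = Q/A = 0.00958/0.008171 = 1.172 m/s; Re = 1.052e+05; ε/D = 0.000578; Haaland → f = 0.02027; ΔP_A = f(L/D)(ρV²/2) = 5786 Pa.
Pipe B: V = Q/A = 0.00958/0.04524 = 0.2118 m/s; Re = 4.471e+04; ε/D = 0.000317; Haaland → f = 0.02215; ΔP_B = f(L/D)(ρV²/2) = 1109 Pa.
ΔP_A/ΔP_B = 5786/1109 = 5.22.

ΔP_A/ΔP_B ≈ 5.22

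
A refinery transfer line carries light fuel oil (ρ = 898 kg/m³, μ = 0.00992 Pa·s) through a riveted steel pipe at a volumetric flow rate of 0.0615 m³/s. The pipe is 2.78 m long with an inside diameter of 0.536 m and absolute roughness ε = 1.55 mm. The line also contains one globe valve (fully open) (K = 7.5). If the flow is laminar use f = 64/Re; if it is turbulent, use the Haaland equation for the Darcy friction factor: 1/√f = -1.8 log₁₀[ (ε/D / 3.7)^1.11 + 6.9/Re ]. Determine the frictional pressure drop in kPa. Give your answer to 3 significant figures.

Cross-sectional area A = πD²/4 = π(0.536)²/4 = 0.2256 m²; mean velocity V = Q/A = 0.0615/0.2256 = 0.2726 m/s.
Reynolds number Re = ρVD/μ = 898 · 0.2726 · 0.536 / 0.00992 = 1.322e+04.
Re > 4000 → turbulent. Relative roughness ε/D = 0.00155/0.536 = 0.00289. Haaland: 1/√f = -1.8 log₁₀[(0.00289/3.7)^1.11 + 6.9/1.322e+04] = -1.8 log₁₀[0.000356 + 0.000522] = 5.502, so f = 0.03303.
Total minor-loss coefficient ΣK = 1·7.5 = 7.5.
ΔP = [f·L/D + ΣK]·(ρV²/2) = [0.03303·2.78/0.536 + 7.5]·(898·0.2726²/2) = [0.1713 + 7.5]·33.35 = 255.9 Pa.
ΔP = 255.9 Pa = 0.256 kPa.

ΔP ≈ 0.256 kPa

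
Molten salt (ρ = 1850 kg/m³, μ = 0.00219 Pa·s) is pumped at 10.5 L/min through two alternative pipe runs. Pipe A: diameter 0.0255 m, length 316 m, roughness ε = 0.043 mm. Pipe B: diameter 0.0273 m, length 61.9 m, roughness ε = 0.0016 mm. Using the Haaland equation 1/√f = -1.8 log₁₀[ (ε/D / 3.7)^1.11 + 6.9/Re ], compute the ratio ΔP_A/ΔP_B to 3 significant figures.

Pipe A: V = Q/A = 0.000175/0.0005107 = 0.3427 m/s; Re = 7381; ε/D = 0.00169; Haaland → f = 0.03554; ΔP_A = f(L/D)(ρV²/2) = 4.784e+04 Pa.
Pipe B: V = Q/A = 0.000175/0.0005853 = 0.299 m/s; Re = 6895; ε/D = 5.86e-05; Haaland → f = 0.03435; ΔP_B = f(L/D)(ρV²/2) = 6439 Pa.
ΔP_A/ΔP_B = 4.784e+04/6439 = 7.43.

ΔP_A/ΔP_B ≈ 7.43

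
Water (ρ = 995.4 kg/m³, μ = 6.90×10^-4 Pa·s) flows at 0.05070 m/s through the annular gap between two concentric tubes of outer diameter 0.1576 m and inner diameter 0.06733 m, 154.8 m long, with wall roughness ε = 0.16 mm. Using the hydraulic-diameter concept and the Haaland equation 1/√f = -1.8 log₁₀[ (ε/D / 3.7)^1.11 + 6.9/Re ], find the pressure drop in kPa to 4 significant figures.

Hydraulic diameter D_h = 4A/P = D_o - D_i = 0.1576 - 0.06733 = 0.09027 m.
Re = ρVD_h/μ = 995.4·0.0507·0.09027/0.00069 = 6602.
ε/D_h = 0.00016/0.09027 = 0.00177; Haaland gives 1/√f = -1.8 log₁₀[0.000207+0.00105] = 5.224, so f = 0.03664.
ΔP = f(L/D_h)(ρV²/2) = 0.03664·154.8/0.09027·1.279 = 80.38 Pa.
ΔP = 0.08038 kPa.

ΔP ≈ 0.08038 kPa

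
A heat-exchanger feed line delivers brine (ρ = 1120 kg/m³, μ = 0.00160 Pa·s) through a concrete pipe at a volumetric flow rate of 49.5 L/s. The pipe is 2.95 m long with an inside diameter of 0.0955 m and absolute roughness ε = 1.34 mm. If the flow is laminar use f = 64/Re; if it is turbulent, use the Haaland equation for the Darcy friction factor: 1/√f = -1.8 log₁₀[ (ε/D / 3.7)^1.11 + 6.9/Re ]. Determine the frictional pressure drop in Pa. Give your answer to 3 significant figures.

ΔP ≈ 35400 Pa

Q = 49.5 L/s = 49.5/1000 = 0.0495 m³/s.
Cross-sectional area A = πD²/4 = π(0.0955)²/4 = 0.007163 m²; mean velocity V = Q/A = 0.0495/0.007163 = 6.91 m/s.
Reynolds number Re = ρVD/μ = 1120 · 6.91 · 0.0955 / 0.0016 = 4.62e+05.
Re > 4000 → turbulent. Relative roughness ε/D = 0.00134/0.0955 = 0.014. Haaland: 1/√f = -1.8 log₁₀[(0.014/3.7)^1.11 + 6.9/4.62e+05] = -1.8 log₁₀[0.00205 + 1.49e-05] = 4.832, so f = 0.04284.
Darcy-Weisbach: ΔP = f(L/D)(ρV²/2) = 0.04284·(2.95/0.0955)·(1120·6.91²/2) = 0.04284·30.89·2.674e+04 = 3.539e+04 Pa.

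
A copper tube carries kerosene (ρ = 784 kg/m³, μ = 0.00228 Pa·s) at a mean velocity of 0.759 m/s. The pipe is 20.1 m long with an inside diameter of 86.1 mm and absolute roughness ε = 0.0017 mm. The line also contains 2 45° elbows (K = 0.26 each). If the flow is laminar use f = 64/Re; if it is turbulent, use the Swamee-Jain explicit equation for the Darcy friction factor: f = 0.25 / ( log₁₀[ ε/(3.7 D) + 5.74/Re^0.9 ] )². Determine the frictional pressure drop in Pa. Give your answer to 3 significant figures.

Reynolds number Re = ρVD/μ = 784 · 0.759 · 0.0861 / 0.00228 = 2.247e+04.
Re > 4000 → turbulent. Relative roughness ε/D = 1.7e-06/0.0861 = 1.97e-05. Swamee-Jain: f = 0.25/(log₁₀[1.97e-05/3.7 + 5.74/2.247e+04^0.9])² = 0.25/(log₁₀[5.34e-06 + 0.000696])² = 0.25/(-3.154)² = 0.02513.
Total minor-loss coefficient ΣK = 2·0.26 = 0.52.
ΔP = [f·L/D + ΣK]·(ρV²/2) = [0.02513·20.1/0.0861 + 0.52]·(784·0.759²/2) = [5.866 + 0.52]·225.8 = 1442 Pa.

ΔP ≈ 1440 Pa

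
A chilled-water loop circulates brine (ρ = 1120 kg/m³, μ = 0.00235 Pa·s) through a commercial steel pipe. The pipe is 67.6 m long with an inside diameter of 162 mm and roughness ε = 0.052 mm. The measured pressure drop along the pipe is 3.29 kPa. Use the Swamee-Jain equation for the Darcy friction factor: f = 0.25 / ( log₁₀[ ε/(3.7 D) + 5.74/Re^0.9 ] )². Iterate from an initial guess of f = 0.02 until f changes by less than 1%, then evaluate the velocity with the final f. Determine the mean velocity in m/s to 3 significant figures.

V ≈ 0.817 m/s

Rearranging Darcy-Weisbach: V = √(2·ΔP·D/(f·L·ρ)). With ε/D = 5.2e-05/0.162 = 0.000321, iterate starting from f = 0.02:
  f = 0.02 → V = √(2·3290·0.162/(0.02·67.6·1120)) = 0.839 m/s; Re = ρVD/μ = 6.478e+04; f → 0.02101
  f = 0.02101 → V = 0.8187 m/s; Re = 6.321e+04; f → 0.0211
Converged (Δf/f < 1%). With the final f = 0.0211: V = √(2·3290·0.162/(0.0211·67.6·1120)) = 0.8169 m/s.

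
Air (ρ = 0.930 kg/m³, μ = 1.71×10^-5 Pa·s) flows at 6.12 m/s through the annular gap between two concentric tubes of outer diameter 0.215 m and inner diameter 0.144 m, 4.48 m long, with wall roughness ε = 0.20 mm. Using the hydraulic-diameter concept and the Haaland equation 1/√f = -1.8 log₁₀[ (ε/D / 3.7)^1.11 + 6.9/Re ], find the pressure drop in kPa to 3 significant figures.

ΔP ≈ 0.0332 kPa

Hydraulic diameter D_h = 4A/P = D_o - D_i = 0.215 - 0.144 = 0.071 m.
Re = ρVD_h/μ = 0.93·6.12·0.071/1.71e-05 = 2.363e+04.
ε/D_h = 0.0002/0.071 = 0.00282; Haaland gives 1/√f = -1.8 log₁₀[0.000346+0.000292] = 5.752, so f = 0.03023.
ΔP = f(L/D_h)(ρV²/2) = 0.03023·4.48/0.071·17.42 = 33.22 Pa.
ΔP = 0.0332 kPa.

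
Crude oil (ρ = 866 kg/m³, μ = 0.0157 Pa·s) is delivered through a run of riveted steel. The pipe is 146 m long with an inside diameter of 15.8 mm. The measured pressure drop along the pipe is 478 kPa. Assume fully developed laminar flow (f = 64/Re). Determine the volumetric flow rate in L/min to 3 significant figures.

Q ≈ 19.1 L/min

For laminar flow, f = 64/Re with Re = ρVD/μ, so Darcy-Weisbach reduces to ΔP = 32μLV/D². Solving for V: V = ΔP·D²/(32μL) = 4.78e+05·(0.0158)²/(32·0.0157·146) = 1.627 m/s.
Check: Re = ρVD/μ = 866·1.627·0.0158/0.0157 = 1418 < 2300, so the laminar assumption holds.
Q = V·A = 1.627·(π/4·0.0158²) = 0.000319 m³/s = 19.1 L/min.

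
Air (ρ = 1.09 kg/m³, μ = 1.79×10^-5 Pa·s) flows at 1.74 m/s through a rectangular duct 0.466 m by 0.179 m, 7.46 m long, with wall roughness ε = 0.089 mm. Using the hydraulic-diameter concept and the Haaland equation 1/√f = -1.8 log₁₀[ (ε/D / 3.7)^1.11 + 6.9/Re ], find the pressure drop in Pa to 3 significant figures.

Hydraulic diameter D_h = 4A/P = 4·(0.466·0.179)/(2·(0.466+0.179)) = 0.3337/1.29 = 0.2586 m.
Re = ρVD_h/μ = 1.09·1.74·0.2586/1.79e-05 = 2.741e+04.
ε/D_h = 8.9e-05/0.2586 = 0.000344; Haaland gives 1/√f = -1.8 log₁₀[3.35e-05+0.000252] = 6.381, so f = 0.02456.
ΔP = f(L/D_h)(ρV²/2) = 0.02456·7.46/0.2586·1.65 = 1.169 Pa.

ΔP ≈ 1.17 Pa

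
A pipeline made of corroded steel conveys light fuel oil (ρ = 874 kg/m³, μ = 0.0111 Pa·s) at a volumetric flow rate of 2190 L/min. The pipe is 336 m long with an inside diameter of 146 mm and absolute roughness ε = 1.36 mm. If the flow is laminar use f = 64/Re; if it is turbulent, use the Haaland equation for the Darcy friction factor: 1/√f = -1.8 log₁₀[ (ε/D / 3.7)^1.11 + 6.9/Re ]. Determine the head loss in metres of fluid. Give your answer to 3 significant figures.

h_f ≈ 21.9 m

Q = 2190 L/min = 2190/60000 = 0.0365 m³/s.
Cross-sectional area A = πD²/4 = π(0.146)²/4 = 0.01674 m²; mean velocity V = Q/A = 0.0365/0.01674 = 2.18 m/s.
Reynolds number Re = ρVD/μ = 874 · 2.18 · 0.146 / 0.0111 = 2.506e+04.
Re > 4000 → turbulent. Relative roughness ε/D = 0.00136/0.146 = 0.00932. Haaland: 1/√f = -1.8 log₁₀[(0.00932/3.7)^1.11 + 6.9/2.506e+04] = -1.8 log₁₀[0.0013 + 0.000275] = 5.043, so f = 0.03932.
Darcy-Weisbach: ΔP = f(L/D)(ρV²/2) = 0.03932·(336/0.146)·(874·2.18²/2) = 0.03932·2301·2077 = 1.88e+05 Pa.
Head loss h_f = ΔP/(ρg) = 1.88e+05/(874·9.81) = 21.9 m.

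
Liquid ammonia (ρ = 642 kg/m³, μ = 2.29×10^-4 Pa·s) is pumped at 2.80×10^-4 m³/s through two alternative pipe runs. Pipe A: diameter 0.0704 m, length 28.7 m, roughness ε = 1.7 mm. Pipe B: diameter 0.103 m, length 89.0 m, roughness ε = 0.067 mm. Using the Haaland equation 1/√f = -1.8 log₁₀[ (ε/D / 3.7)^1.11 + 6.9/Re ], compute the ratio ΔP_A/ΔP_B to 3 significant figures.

Pipe A: V = Q/A = 0.00028/0.003893 = 0.07193 m/s; Re = 1.42e+04; ε/D = 0.0241; Haaland → f = 0.05482; ΔP_A = f(L/D)(ρV²/2) = 37.12 Pa.
Pipe B: V = Q/A = 0.00028/0.008332 = 0.0336 m/s; Re = 9704; ε/D = 0.00065; Haaland → f = 0.03194; ΔP_B = f(L/D)(ρV²/2) = 10 Pa.
ΔP_A/ΔP_B = 37.12/10 = 3.71.

ΔP_A/ΔP_B ≈ 3.71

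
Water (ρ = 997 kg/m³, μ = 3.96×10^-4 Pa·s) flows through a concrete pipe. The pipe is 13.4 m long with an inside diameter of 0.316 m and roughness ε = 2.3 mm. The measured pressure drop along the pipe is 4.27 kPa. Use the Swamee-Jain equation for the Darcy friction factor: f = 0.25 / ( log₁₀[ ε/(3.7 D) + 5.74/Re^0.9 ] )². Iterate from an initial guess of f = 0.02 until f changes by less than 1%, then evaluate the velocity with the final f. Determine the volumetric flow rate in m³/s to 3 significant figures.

Rearranging Darcy-Weisbach: V = √(2·ΔP·D/(f·L·ρ)). With ε/D = 0.0023/0.316 = 0.00728, iterate starting from f = 0.02:
  f = 0.02 → V = √(2·4270·0.316/(0.02·13.4·997)) = 3.178 m/s; Re = ρVD/μ = 2.528e+06; f → 0.03419
  f = 0.03419 → V = 2.431 m/s; Re = 1.934e+06; f → 0.03421
Converged (Δf/f < 1%). With the final f = 0.03421: V = √(2·4270·0.316/(0.03421·13.4·997)) = 2.43 m/s.
Q = V·A = 2.43·(π/4·0.316²) = 0.1906 m³/s = 0.191 m³/s.

Q ≈ 0.191 m³/s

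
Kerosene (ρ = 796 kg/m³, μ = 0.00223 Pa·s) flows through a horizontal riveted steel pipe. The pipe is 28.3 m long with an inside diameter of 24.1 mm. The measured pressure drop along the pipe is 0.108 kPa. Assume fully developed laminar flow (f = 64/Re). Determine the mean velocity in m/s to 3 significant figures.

V ≈ 0.0311 m/s

For laminar flow, f = 64/Re with Re = ρVD/μ, so Darcy-Weisbach reduces to ΔP = 32μLV/D². Solving for V: V = ΔP·D²/(32μL) = 108·(0.0241)²/(32·0.00223·28.3) = 0.03106 m/s.
Check: Re = ρVD/μ = 796·0.03106·0.0241/0.00223 = 267.2 < 2300, so the laminar assumption holds.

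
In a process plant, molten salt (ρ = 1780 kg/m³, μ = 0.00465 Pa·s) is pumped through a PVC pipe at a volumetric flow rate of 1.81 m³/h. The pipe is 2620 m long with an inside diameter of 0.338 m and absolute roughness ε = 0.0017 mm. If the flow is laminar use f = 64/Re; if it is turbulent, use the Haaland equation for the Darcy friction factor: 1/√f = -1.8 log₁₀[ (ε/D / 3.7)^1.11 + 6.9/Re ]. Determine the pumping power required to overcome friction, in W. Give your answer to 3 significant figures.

P ≈ 0.00961 W

Q = 1.81 m³/h = 1.81/3600 = 0.0005028 m³/s.
Cross-sectional area A = πD²/4 = π(0.338)²/4 = 0.08973 m²; mean velocity V = Q/A = 0.0005028/0.08973 = 0.005603 m/s.
Reynolds number Re = ρVD/μ = 1780 · 0.005603 · 0.338 / 0.00465 = 725.
Re < 2300 → laminar flow, so f = 64/Re = 64/725 = 0.08828 (the turbulent correlation is not needed).
Darcy-Weisbach: ΔP = f(L/D)(ρV²/2) = 0.08828·(2620/0.338)·(1780·0.005603²/2) = 0.08828·7751·0.02794 = 19.12 Pa.
Pumping power P = QΔP = 0.0005028·19.12 = 0.009614 W = 0.00961 W.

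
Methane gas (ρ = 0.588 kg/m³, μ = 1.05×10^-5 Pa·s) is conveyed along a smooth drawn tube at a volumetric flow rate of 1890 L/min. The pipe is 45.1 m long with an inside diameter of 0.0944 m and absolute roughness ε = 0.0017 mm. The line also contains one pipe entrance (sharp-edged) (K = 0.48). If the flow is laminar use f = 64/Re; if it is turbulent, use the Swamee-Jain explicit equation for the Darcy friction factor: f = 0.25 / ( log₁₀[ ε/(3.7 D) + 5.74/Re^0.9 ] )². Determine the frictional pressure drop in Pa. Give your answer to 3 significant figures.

Q = 1890 L/min = 1890/60000 = 0.0315 m³/s.
Cross-sectional area A = πD²/4 = π(0.0944)²/4 = 0.006999 m²; mean velocity V = Q/A = 0.0315/0.006999 = 4.501 m/s.
Reynolds number Re = ρVD/μ = 0.588 · 4.501 · 0.0944 / 1.05e-05 = 2.379e+04.
Re > 4000 → turbulent. Relative roughness ε/D = 1.7e-06/0.0944 = 1.8e-05. Swamee-Jain: f = 0.25/(log₁₀[1.8e-05/3.7 + 5.74/2.379e+04^0.9])² = 0.25/(log₁₀[4.87e-06 + 0.000661])² = 0.25/(-3.177)² = 0.02477.
Total minor-loss coefficient ΣK = 1·0.48 = 0.48.
ΔP = [f·L/D + ΣK]·(ρV²/2) = [0.02477·45.1/0.0944 + 0.48]·(0.588·4.501²/2) = [11.84 + 0.48]·5.955 = 73.34 Pa.

ΔP ≈ 73.3 Pa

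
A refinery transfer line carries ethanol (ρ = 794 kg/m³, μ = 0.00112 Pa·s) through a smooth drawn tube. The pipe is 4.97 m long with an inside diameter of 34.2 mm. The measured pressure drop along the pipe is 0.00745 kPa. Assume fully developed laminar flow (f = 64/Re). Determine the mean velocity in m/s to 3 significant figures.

V ≈ 0.0489 m/s

For laminar flow, f = 64/Re with Re = ρVD/μ, so Darcy-Weisbach reduces to ΔP = 32μLV/D². Solving for V: V = ΔP·D²/(32μL) = 7.45·(0.0342)²/(32·0.00112·4.97) = 0.04892 m/s.
Check: Re = ρVD/μ = 794·0.04892·0.0342/0.00112 = 1186 < 2300, so the laminar assumption holds.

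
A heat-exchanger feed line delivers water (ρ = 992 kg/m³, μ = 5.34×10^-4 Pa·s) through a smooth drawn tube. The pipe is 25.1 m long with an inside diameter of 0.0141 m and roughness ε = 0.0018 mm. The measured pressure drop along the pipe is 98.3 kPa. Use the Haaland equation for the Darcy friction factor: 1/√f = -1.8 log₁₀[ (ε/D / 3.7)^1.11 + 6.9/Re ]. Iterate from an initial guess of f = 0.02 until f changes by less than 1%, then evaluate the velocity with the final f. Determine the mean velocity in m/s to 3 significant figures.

V ≈ 2.35 m/s

Rearranging Darcy-Weisbach: V = √(2·ΔP·D/(f·L·ρ)). With ε/D = 1.8e-06/0.0141 = 0.000128, iterate starting from f = 0.02:
  f = 0.02 → V = √(2·9.83e+04·0.0141/(0.02·25.1·992)) = 2.359 m/s; Re = ρVD/μ = 6.18e+04; f → 0.02018
Converged (Δf/f < 1%). With the final f = 0.02018: V = √(2·9.83e+04·0.0141/(0.02018·25.1·992)) = 2.349 m/s.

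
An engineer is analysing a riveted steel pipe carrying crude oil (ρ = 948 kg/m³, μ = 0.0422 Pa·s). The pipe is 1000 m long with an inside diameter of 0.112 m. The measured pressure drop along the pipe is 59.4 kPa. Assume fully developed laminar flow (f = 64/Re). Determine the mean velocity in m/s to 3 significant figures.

For laminar flow, f = 64/Re with Re = ρVD/μ, so Darcy-Weisbach reduces to ΔP = 32μLV/D². Solving for V: V = ΔP·D²/(32μL) = 5.94e+04·(0.112)²/(32·0.0422·1000) = 0.5518 m/s.
Check: Re = ρVD/μ = 948·0.5518·0.112/0.0422 = 1388 < 2300, so the laminar assumption holds.

V ≈ 0.552 m/s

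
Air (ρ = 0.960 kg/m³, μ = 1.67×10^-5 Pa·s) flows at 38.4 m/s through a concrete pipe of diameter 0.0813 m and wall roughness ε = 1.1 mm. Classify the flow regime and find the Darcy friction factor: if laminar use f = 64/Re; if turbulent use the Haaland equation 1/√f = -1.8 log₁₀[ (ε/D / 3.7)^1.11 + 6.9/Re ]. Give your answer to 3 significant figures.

Re = ρVD/μ = 0.96·38.4·0.0813/1.67e-05 = 1.795e+05.
Re > 4000 → turbulent. ε/D = 0.0011/0.0813 = 0.0135; Haaland: 1/√f = -1.8 log₁₀[0.00197 + 3.84e-05] = 4.854, so f = 0.04245.

f ≈ 0.0424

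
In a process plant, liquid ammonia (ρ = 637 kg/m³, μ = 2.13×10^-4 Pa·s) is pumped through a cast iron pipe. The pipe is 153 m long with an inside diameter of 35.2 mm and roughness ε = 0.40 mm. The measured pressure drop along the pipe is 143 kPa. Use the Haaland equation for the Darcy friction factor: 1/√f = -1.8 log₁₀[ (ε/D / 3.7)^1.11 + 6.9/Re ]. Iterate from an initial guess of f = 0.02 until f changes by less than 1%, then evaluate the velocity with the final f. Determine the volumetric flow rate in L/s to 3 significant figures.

Q ≈ 1.56 L/s

Rearranging Darcy-Weisbach: V = √(2·ΔP·D/(f·L·ρ)). With ε/D = 0.0004/0.0352 = 0.0114, iterate starting from f = 0.02:
  f = 0.02 → V = √(2·1.43e+05·0.0352/(0.02·153·637)) = 2.273 m/s; Re = ρVD/μ = 2.392e+05; f → 0.03989
  f = 0.03989 → V = 1.609 m/s; Re = 1.694e+05; f → 0.03998
Converged (Δf/f < 1%). With the final f = 0.03998: V = √(2·1.43e+05·0.0352/(0.03998·153·637)) = 1.607 m/s.
Q = V·A = 1.607·(π/4·0.0352²) = 0.001564 m³/s = 1.56 L/s.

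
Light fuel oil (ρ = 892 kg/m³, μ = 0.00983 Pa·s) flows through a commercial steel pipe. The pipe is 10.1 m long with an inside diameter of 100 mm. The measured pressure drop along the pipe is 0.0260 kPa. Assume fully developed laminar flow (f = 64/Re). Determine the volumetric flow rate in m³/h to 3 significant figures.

For laminar flow, f = 64/Re with Re = ρVD/μ, so Darcy-Weisbach reduces to ΔP = 32μLV/D². Solving for V: V = ΔP·D²/(32μL) = 26·(0.1)²/(32·0.00983·10.1) = 0.08184 m/s.
Check: Re = ρVD/μ = 892·0.08184·0.1/0.00983 = 742.6 < 2300, so the laminar assumption holds.
Q = V·A = 0.08184·(π/4·0.1²) = 0.0006427 m³/s = 2.31 m³/h.

Q ≈ 2.31 m³/h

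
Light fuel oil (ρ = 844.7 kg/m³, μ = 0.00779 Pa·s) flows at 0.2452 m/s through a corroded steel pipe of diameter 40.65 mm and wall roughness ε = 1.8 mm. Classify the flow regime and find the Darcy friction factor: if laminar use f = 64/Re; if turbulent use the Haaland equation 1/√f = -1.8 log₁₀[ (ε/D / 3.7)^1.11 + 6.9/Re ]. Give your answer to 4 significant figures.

f ≈ 0.05922

Re = ρVD/μ = 844.7·0.2452·0.04065/0.00779 = 1081.
Re < 2300 → laminar, so f = 64/Re = 0.05922 (roughness is irrelevant in laminar flow).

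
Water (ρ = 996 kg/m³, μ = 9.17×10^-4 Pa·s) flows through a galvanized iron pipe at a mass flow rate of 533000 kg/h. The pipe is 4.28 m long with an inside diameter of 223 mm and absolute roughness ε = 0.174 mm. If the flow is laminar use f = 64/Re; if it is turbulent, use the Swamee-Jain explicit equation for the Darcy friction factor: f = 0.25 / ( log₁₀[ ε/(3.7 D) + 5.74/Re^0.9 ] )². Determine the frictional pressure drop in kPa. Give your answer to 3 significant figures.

ṁ = 533000 kg/h = 533000/3600 = 148.1 kg/s.
A = πD²/4 = π(0.223)²/4 = 0.03906 m²; mean velocity V = ṁ/(ρA) = 148.1/(996 · 0.03906) = 3.806 m/s.
Reynolds number Re = ρVD/μ = 996 · 3.806 · 0.223 / 0.000917 = 9.219e+05.
Re > 4000 → turbulent. Relative roughness ε/D = 0.000174/0.223 = 0.00078. Swamee-Jain: f = 0.25/(log₁₀[0.00078/3.7 + 5.74/9.219e+05^0.9])² = 0.25/(log₁₀[0.000211 + 2.46e-05])² = 0.25/(-3.628)² = 0.01899.
Darcy-Weisbach: ΔP = f(L/D)(ρV²/2) = 0.01899·(4.28/0.223)·(996·3.806²/2) = 0.01899·19.19·7214 = 2630 Pa.
ΔP = 2630 Pa = 2.63 kPa.

ΔP ≈ 2.63 kPa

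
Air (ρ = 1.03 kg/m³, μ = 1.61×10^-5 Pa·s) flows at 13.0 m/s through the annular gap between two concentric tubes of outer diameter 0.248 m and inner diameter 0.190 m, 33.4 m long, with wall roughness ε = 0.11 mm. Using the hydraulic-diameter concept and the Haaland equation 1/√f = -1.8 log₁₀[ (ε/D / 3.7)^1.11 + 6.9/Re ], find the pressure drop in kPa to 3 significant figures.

Hydraulic diameter D_h = 4A/P = D_o - D_i = 0.248 - 0.19 = 0.058 m.
Re = ρVD_h/μ = 1.03·13·0.058/1.61e-05 = 4.824e+04.
ε/D_h = 0.00011/0.058 = 0.0019; Haaland gives 1/√f = -1.8 log₁₀[0.000223+0.000143] = 6.186, so f = 0.02613.
ΔP = f(L/D_h)(ρV²/2) = 0.02613·33.4/0.058·87.03 = 1310 Pa.
ΔP = 1.31 kPa.

ΔP ≈ 1.31 kPa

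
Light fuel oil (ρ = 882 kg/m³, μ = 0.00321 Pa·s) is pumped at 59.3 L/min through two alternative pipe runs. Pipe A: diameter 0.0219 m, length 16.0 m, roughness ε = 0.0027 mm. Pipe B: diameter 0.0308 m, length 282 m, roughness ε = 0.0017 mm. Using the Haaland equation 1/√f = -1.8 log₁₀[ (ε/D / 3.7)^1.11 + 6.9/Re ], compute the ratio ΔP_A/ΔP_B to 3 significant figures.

ΔP_A/ΔP_B ≈ 0.287

Pipe A: V = Q/A = 0.0009883/0.0003767 = 2.624 m/s; Re = 1.579e+04; ε/D = 0.000123; Haaland → f = 0.02752; ΔP_A = f(L/D)(ρV²/2) = 6.104e+04 Pa.
Pipe B: V = Q/A = 0.0009883/0.0007451 = 1.327 m/s; Re = 1.123e+04; ε/D = 5.52e-05; Haaland → f = 0.02999; ΔP_B = f(L/D)(ρV²/2) = 2.13e+05 Pa.
ΔP_A/ΔP_B = 6.104e+04/2.13e+05 = 0.287.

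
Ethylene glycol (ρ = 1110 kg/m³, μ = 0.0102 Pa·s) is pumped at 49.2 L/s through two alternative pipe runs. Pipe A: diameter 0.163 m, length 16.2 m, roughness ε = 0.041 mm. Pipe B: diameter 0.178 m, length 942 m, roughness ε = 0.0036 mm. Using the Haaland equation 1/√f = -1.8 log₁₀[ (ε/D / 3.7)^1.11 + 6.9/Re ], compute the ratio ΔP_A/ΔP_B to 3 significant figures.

Pipe A: V = Q/A = 0.0492/0.02087 = 2.358 m/s; Re = 4.182e+04; ε/D = 0.000252; Haaland → f = 0.02225; ΔP_A = f(L/D)(ρV²/2) = 6823 Pa.
Pipe B: V = Q/A = 0.0492/0.02488 = 1.977 m/s; Re = 3.83e+04; ε/D = 2.02e-05; Haaland → f = 0.02206; ΔP_B = f(L/D)(ρV²/2) = 2.532e+05 Pa.
ΔP_A/ΔP_B = 6823/2.532e+05 = 0.0269.

ΔP_A/ΔP_B ≈ 0.0269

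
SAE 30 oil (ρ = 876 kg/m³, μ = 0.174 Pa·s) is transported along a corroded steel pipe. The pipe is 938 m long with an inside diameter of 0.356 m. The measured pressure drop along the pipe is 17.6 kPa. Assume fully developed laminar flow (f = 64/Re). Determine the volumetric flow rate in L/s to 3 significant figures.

Q ≈ 42.5 L/s

For laminar flow, f = 64/Re with Re = ρVD/μ, so Darcy-Weisbach reduces to ΔP = 32μLV/D². Solving for V: V = ΔP·D²/(32μL) = 1.76e+04·(0.356)²/(32·0.174·938) = 0.4271 m/s.
Check: Re = ρVD/μ = 876·0.4271·0.356/0.174 = 765.4 < 2300, so the laminar assumption holds.
Q = V·A = 0.4271·(π/4·0.356²) = 0.04251 m³/s = 42.5 L/s.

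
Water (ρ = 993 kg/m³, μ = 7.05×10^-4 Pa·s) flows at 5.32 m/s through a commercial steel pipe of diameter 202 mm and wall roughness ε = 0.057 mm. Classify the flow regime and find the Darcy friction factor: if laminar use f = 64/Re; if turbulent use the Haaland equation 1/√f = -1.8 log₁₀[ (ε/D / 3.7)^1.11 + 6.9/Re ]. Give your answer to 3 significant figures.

f ≈ 0.0152

Re = ρVD/μ = 993·5.32·0.202/0.000705 = 1.514e+06.
Re > 4000 → turbulent. ε/D = 5.7e-05/0.202 = 0.000282; Haaland: 1/√f = -1.8 log₁₀[2.69e-05 + 4.56e-06] = 8.105, so f = 0.01522.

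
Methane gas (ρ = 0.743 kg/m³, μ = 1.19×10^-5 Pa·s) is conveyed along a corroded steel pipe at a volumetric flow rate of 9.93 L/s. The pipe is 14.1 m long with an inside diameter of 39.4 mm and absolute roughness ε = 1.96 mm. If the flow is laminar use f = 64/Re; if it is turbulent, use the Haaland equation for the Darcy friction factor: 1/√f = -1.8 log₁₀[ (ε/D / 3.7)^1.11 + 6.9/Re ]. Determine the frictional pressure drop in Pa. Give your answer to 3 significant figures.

ΔP ≈ 642 Pa

Q = 9.93 L/s = 9.93/1000 = 0.00993 m³/s.
Cross-sectional area A = πD²/4 = π(0.0394)²/4 = 0.001219 m²; mean velocity V = Q/A = 0.00993/0.001219 = 8.145 m/s.
Reynolds number Re = ρVD/μ = 0.743 · 8.145 · 0.0394 / 1.19e-05 = 2.004e+04.
Re > 4000 → turbulent. Relative roughness ε/D = 0.00196/0.0394 = 0.0497. Haaland: 1/√f = -1.8 log₁₀[(0.0497/3.7)^1.11 + 6.9/2.004e+04] = -1.8 log₁₀[0.00837 + 0.000344] = 3.708, so f = 0.07275.
Darcy-Weisbach: ΔP = f(L/D)(ρV²/2) = 0.07275·(14.1/0.0394)·(0.743·8.145²/2) = 0.07275·357.9·24.64 = 641.5 Pa.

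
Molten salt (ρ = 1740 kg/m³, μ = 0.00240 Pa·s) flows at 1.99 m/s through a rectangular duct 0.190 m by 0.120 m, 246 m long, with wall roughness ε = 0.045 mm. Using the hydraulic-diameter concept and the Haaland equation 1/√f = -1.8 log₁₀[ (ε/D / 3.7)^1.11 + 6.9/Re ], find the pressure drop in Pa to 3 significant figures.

ΔP ≈ 100000 Pa

Hydraulic diameter D_h = 4A/P = 4·(0.19·0.12)/(2·(0.19+0.12)) = 0.0912/0.62 = 0.1471 m.
Re = ρVD_h/μ = 1740·1.99·0.1471/0.0024 = 2.122e+05.
ε/D_h = 4.5e-05/0.1471 = 0.000306; Haaland gives 1/√f = -1.8 log₁₀[2.94e-05+3.25e-05] = 7.575, so f = 0.01743.
ΔP = f(L/D_h)(ρV²/2) = 0.01743·246/0.1471·3445 = 1.004e+05 Pa.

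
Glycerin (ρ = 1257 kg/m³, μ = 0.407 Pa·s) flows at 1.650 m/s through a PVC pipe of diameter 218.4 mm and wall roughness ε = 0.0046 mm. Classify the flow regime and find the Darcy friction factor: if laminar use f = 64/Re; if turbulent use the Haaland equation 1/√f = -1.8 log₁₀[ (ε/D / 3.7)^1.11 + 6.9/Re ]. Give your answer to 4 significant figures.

Re = ρVD/μ = 1257·1.65·0.2184/0.407 = 1113.
Re < 2300 → laminar, so f = 64/Re = 0.0575 (roughness is irrelevant in laminar flow).

f ≈ 0.05750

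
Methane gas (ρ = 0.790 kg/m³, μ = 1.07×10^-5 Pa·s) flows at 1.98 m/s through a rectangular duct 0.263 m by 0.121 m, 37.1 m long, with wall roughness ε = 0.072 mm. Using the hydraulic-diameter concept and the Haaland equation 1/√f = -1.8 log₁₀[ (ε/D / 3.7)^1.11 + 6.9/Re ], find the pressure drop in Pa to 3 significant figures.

ΔP ≈ 8.81 Pa

Hydraulic diameter D_h = 4A/P = 4·(0.263·0.121)/(2·(0.263+0.121)) = 0.1273/0.768 = 0.1657 m.
Re = ρVD_h/μ = 0.79·1.98·0.1657/1.07e-05 = 2.423e+04.
ε/D_h = 7.2e-05/0.1657 = 0.000434; Haaland gives 1/√f = -1.8 log₁₀[4.34e-05+0.000285] = 6.271, so f = 0.02543.
ΔP = f(L/D_h)(ρV²/2) = 0.02543·37.1/0.1657·1.549 = 8.814 Pa.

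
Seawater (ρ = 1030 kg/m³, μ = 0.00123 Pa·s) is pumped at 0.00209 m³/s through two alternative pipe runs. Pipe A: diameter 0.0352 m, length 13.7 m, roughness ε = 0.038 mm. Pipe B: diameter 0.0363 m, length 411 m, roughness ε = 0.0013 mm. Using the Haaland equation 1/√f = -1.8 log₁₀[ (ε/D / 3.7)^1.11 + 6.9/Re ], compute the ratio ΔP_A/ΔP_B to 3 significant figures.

ΔP_A/ΔP_B ≈ 0.0455

Pipe A: V = Q/A = 0.00209/0.0009731 = 2.148 m/s; Re = 6.331e+04; ε/D = 0.00108; Haaland → f = 0.02327; ΔP_A = f(L/D)(ρV²/2) = 2.152e+04 Pa.
Pipe B: V = Q/A = 0.00209/0.001035 = 2.019 m/s; Re = 6.139e+04; ε/D = 3.58e-05; Haaland → f = 0.01989; ΔP_B = f(L/D)(ρV²/2) = 4.731e+05 Pa.
ΔP_A/ΔP_B = 2.152e+04/4.731e+05 = 0.0455.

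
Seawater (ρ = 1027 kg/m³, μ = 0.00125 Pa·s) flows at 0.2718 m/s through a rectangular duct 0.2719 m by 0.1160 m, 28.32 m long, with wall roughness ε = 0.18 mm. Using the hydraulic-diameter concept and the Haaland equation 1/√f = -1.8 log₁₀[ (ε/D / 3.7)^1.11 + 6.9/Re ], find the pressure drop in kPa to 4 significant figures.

ΔP ≈ 0.1660 kPa

Hydraulic diameter D_h = 4A/P = 4·(0.2719·0.116)/(2·(0.2719+0.116)) = 0.1262/0.7758 = 0.1626 m.
Re = ρVD_h/μ = 1027·0.2718·0.1626/0.00125 = 3.632e+04.
ε/D_h = 0.00018/0.1626 = 0.00111; Haaland gives 1/√f = -1.8 log₁₀[0.000123+0.00019] = 6.309, so f = 0.02512.
ΔP = f(L/D_h)(ρV²/2) = 0.02512·28.32/0.1626·37.93 = 166 Pa.
ΔP = 0.1660 kPa.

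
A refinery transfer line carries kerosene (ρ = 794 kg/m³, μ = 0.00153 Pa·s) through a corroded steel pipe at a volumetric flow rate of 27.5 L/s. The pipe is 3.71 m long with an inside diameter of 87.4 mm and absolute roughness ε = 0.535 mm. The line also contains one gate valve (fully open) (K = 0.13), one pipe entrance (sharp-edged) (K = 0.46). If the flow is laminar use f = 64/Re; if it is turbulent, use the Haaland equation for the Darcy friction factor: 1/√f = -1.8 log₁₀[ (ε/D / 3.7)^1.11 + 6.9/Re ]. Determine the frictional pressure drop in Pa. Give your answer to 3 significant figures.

ΔP ≈ 16500 Pa

Q = 27.5 L/s = 27.5/1000 = 0.0275 m³/s.
Cross-sectional area A = πD²/4 = π(0.0874)²/4 = 0.005999 m²; mean velocity V = Q/A = 0.0275/0.005999 = 4.584 m/s.
Reynolds number Re = ρVD/μ = 794 · 4.584 · 0.0874 / 0.00153 = 2.079e+05.
Re > 4000 → turbulent. Relative roughness ε/D = 0.000535/0.0874 = 0.00612. Haaland: 1/√f = -1.8 log₁₀[(0.00612/3.7)^1.11 + 6.9/2.079e+05] = -1.8 log₁₀[0.000818 + 3.32e-05] = 5.526, so f = 0.03275.
Total minor-loss coefficient ΣK = 1·0.13 + 1·0.46 = 0.59.
ΔP = [f·L/D + ΣK]·(ρV²/2) = [0.03275·3.71/0.0874 + 0.59]·(794·4.584²/2) = [1.39 + 0.59]·8341 = 1.652e+04 Pa.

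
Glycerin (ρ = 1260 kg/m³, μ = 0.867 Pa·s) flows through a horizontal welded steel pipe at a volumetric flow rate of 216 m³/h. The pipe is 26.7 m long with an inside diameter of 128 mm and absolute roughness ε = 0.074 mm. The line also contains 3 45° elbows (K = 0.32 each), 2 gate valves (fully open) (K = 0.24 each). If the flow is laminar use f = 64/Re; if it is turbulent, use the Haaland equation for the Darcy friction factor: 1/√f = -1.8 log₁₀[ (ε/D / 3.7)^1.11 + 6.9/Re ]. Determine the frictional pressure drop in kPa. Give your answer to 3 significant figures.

ΔP ≈ 231 kPa

Q = 216 m³/h = 216/3600 = 0.06 m³/s.
Cross-sectional area A = πD²/4 = π(0.128)²/4 = 0.01287 m²; mean velocity V = Q/A = 0.06/0.01287 = 4.663 m/s.
Reynolds number Re = ρVD/μ = 1260 · 4.663 · 0.128 / 0.867 = 867.4.
Re < 2300 → laminar flow, so f = 64/Re = 64/867.4 = 0.07379 (the turbulent correlation is not needed).
Total minor-loss coefficient ΣK = 3·0.32 + 2·0.24 = 1.44.
ΔP = [f·L/D + ΣK]·(ρV²/2) = [0.07379·26.7/0.128 + 1.44]·(1260·4.663²/2) = [15.39 + 1.44]·1.37e+04 = 2.305e+05 Pa.
ΔP = 2.305e+05 Pa = 231 kPa.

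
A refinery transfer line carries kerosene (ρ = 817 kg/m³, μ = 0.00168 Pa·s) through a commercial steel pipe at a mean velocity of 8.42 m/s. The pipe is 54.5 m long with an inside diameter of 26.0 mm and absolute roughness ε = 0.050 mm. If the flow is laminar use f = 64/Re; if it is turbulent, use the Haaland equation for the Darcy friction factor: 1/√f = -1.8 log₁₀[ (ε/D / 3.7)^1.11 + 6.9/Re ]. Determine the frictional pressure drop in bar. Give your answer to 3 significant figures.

Reynolds number Re = ρVD/μ = 817 · 8.42 · 0.026 / 0.00168 = 1.065e+05.
Re > 4000 → turbulent. Relative roughness ε/D = 5e-05/0.026 = 0.00192. Haaland: 1/√f = -1.8 log₁₀[(0.00192/3.7)^1.11 + 6.9/1.065e+05] = -1.8 log₁₀[0.000226 + 6.48e-05] = 6.365, so f = 0.02468.
Darcy-Weisbach: ΔP = f(L/D)(ρV²/2) = 0.02468·(54.5/0.026)·(817·8.42²/2) = 0.02468·2096·2.896e+04 = 1.498e+06 Pa.
ΔP = 1.498e+06 Pa = 15.0 bar.

ΔP ≈ 15.0 bar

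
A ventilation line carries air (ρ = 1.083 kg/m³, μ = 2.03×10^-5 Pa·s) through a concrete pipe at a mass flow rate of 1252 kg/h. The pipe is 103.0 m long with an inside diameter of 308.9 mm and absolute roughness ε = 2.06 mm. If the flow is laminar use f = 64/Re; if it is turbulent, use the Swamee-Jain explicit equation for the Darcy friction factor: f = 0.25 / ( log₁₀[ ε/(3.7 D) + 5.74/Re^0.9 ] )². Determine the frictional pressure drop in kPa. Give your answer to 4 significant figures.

ΔP ≈ 0.1147 kPa

ṁ = 1252 kg/h = 1252/3600 = 0.3478 kg/s.
A = πD²/4 = π(0.3089)²/4 = 0.07494 m²; mean velocity V = ṁ/(ρA) = 0.3478/(1.083 · 0.07494) = 4.285 m/s.
Reynolds number Re = ρVD/μ = 1.083 · 4.285 · 0.3089 / 2.03e-05 = 7.062e+04.
Re > 4000 → turbulent. Relative roughness ε/D = 0.00206/0.3089 = 0.00667. Swamee-Jain: f = 0.25/(log₁₀[0.00667/3.7 + 5.74/7.062e+04^0.9])² = 0.25/(log₁₀[0.0018 + 0.000248])² = 0.25/(-2.688)² = 0.0346.
Darcy-Weisbach: ΔP = f(L/D)(ρV²/2) = 0.0346·(103/0.3089)·(1.083·4.285²/2) = 0.0346·333.4·9.942 = 114.7 Pa.
ΔP = 114.7 Pa = 0.1147 kPa.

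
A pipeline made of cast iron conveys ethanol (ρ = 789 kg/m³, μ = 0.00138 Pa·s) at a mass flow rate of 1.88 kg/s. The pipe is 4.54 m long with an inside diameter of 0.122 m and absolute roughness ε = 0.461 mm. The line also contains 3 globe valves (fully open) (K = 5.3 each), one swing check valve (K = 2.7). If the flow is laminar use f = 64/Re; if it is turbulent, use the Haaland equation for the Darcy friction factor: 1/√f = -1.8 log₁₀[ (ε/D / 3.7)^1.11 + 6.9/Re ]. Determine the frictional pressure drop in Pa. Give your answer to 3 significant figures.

ΔP ≈ 326 Pa

A = πD²/4 = π(0.122)²/4 = 0.01169 m²; mean velocity V = ṁ/(ρA) = 1.88/(789 · 0.01169) = 0.2038 m/s.
Reynolds number Re = ρVD/μ = 789 · 0.2038 · 0.122 / 0.00138 = 1.422e+04.
Re > 4000 → turbulent. Relative roughness ε/D = 0.000461/0.122 = 0.00378. Haaland: 1/√f = -1.8 log₁₀[(0.00378/3.7)^1.11 + 6.9/1.422e+04] = -1.8 log₁₀[0.000479 + 0.000485] = 5.429, so f = 0.03393.
Total minor-loss coefficient ΣK = 3·5.3 + 1·2.7 = 18.6.
ΔP = [f·L/D + ΣK]·(ρV²/2) = [0.03393·4.54/0.122 + 18.6]·(789·0.2038²/2) = [1.263 + 18.6]·16.39 = 325.6 Pa.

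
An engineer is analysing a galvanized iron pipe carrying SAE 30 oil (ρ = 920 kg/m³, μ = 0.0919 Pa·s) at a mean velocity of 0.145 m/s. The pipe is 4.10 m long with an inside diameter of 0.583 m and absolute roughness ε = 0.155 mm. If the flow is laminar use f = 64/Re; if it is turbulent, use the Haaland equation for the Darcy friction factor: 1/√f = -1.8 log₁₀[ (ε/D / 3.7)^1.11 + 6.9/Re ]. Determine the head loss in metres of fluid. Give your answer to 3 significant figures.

h_f ≈ 5.70×10^-4 m

Reynolds number Re = ρVD/μ = 920 · 0.145 · 0.583 / 0.0919 = 846.3.
Re < 2300 → laminar flow, so f = 64/Re = 64/846.3 = 0.07563 (the turbulent correlation is not needed).
Darcy-Weisbach: ΔP = f(L/D)(ρV²/2) = 0.07563·(4.1/0.583)·(920·0.145²/2) = 0.07563·7.033·9.671 = 5.144 Pa.
Head loss h_f = ΔP/(ρg) = 5.144/(920·9.81) = 5.70×10^-4 m.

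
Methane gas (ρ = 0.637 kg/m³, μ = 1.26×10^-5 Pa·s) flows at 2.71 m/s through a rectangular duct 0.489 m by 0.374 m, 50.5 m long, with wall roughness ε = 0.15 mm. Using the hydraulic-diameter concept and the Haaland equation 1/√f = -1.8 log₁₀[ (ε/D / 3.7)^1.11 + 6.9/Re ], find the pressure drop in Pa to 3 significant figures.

ΔP ≈ 5.91 Pa

Hydraulic diameter D_h = 4A/P = 4·(0.489·0.374)/(2·(0.489+0.374)) = 0.7315/1.726 = 0.4238 m.
Re = ρVD_h/μ = 0.637·2.71·0.4238/1.26e-05 = 5.807e+04.
ε/D_h = 0.00015/0.4238 = 0.000354; Haaland gives 1/√f = -1.8 log₁₀[3.46e-05+0.000119] = 6.866, so f = 0.02122.
ΔP = f(L/D_h)(ρV²/2) = 0.02122·50.5/0.4238·2.339 = 5.913 Pa.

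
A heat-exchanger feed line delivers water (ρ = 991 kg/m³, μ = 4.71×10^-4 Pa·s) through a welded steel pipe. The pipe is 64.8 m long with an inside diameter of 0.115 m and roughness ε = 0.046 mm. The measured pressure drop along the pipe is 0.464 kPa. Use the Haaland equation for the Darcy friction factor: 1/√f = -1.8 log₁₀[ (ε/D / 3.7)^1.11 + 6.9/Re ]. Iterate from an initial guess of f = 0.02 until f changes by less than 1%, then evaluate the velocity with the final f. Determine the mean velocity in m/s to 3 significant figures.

Rearranging Darcy-Weisbach: V = √(2·ΔP·D/(f·L·ρ)). With ε/D = 4.6e-05/0.115 = 0.0004, iterate starting from f = 0.02:
  f = 0.02 → V = √(2·464·0.115/(0.02·64.8·991)) = 0.2883 m/s; Re = ρVD/μ = 6.975e+04; f → 0.02073
  f = 0.02073 → V = 0.2831 m/s; Re = 6.851e+04; f → 0.02079
Converged (Δf/f < 1%). With the final f = 0.02079: V = √(2·464·0.115/(0.02079·64.8·991)) = 0.2827 m/s.

V ≈ 0.283 m/s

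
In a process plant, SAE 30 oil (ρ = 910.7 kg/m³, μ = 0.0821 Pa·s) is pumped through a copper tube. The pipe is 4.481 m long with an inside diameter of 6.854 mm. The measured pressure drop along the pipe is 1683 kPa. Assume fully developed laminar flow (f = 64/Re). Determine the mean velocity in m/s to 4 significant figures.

For laminar flow, f = 64/Re with Re = ρVD/μ, so Darcy-Weisbach reduces to ΔP = 32μLV/D². Solving for V: V = ΔP·D²/(32μL) = 1.683e+06·(0.006854)²/(32·0.0821·4.481) = 6.716 m/s.
Check: Re = ρVD/μ = 910.7·6.716·0.006854/0.0821 = 510.6 < 2300, so the laminar assumption holds.

V ≈ 6.716 m/s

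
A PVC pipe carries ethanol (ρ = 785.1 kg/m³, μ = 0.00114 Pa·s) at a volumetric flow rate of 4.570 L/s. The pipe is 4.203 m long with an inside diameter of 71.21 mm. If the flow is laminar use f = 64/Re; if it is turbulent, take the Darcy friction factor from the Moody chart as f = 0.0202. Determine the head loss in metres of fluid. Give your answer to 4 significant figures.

Q = 4.570 L/s = 4.570/1000 = 0.00457 m³/s.
Cross-sectional area A = πD²/4 = π(0.07121)²/4 = 0.003983 m²; mean velocity V = Q/A = 0.00457/0.003983 = 1.147 m/s.
Reynolds number Re = ρVD/μ = 785.1 · 1.147 · 0.07121 / 0.00114 = 5.627e+04.
Re > 4000 → turbulent; use the Moody-chart value f = 0.0202.
Darcy-Weisbach: ΔP = f(L/D)(ρV²/2) = 0.0202·(4.203/0.07121)·(785.1·1.147²/2) = 0.0202·59.02·516.9 = 616.2 Pa.
Head loss h_f = ΔP/(ρg) = 616.2/(785.1·9.81) = 0.08001 m.

h_f ≈ 0.08001 m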